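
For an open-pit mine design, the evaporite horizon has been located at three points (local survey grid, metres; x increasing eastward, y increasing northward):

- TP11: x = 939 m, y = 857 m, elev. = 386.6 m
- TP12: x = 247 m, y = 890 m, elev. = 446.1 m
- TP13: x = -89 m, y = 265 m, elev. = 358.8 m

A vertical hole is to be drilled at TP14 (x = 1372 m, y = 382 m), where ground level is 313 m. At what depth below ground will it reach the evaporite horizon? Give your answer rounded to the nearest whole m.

Two edge vectors: TP11→TP12 = (-692, 33, 59.5), TP11→TP13 = (-1028, -592, -27.8).
Normal n = (TP11→TP12) × (TP11→TP13) = (34306.6, -80403.6, 443588).
So ∂z/∂x = −n_x/n_z = −0.07734 and ∂z/∂y = −n_y/n_z = 0.18126.
Intercept c from TP11: 386.6 + 72.62 − 155.34 = 303.88.
At (1372, 382): z_contact = −106.1 + 69.2 + 303.88 = 267.0 m.
Depth below ground = 313 − 267.0 = 46 m.

46 m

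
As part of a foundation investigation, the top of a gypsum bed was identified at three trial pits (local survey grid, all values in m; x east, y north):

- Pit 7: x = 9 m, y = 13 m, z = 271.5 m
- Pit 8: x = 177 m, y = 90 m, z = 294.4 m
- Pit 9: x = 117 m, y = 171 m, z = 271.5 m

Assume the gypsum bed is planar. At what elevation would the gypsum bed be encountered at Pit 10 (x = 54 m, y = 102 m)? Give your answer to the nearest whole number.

268 m

Let the plane be z = a·x + b·y + c.
Pit 8−Pit 7: 168a + 77b = 22.9;  Pit 9−Pit 7: 108a + 158b = 0.
Solving gives a = 0.19850, b = −0.13568.
Then c = 271.5 − a·9 − b·13 = 271.48.
At (54, 102): z = 10.7 − 13.8 + 271.48 = 268.4 m.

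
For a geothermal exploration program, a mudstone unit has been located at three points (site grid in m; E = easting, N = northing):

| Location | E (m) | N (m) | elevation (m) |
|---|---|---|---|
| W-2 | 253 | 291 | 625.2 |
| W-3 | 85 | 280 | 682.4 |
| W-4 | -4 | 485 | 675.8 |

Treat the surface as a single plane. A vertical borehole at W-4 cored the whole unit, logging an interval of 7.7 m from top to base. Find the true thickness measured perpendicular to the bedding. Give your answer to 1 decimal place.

Let the plane be z = a·E + b·N + c.
W-3−W-2: −168a − 11b = 57.2;  W-4−W-2: −257a + 194b = 50.6.
Solving gives a = −0.32902, b = −0.17504.
|∇z| = √(a²+b²) = 0.37268, so dip δ = arctan(0.37268) = 20.44°.
True thickness = vertical thickness × cos δ = 7.7 × cos 20.44° = 7.2 m.

7.2 m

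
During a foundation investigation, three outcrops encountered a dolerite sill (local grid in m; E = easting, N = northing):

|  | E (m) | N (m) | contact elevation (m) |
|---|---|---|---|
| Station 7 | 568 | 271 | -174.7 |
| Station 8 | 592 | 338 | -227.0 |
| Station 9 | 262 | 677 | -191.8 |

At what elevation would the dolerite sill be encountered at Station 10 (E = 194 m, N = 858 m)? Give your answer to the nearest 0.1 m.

-244.9 m

Two edge vectors: Station 7→Station 8 = (24, 67, -52.3), Station 7→Station 9 = (-306, 406, -17.1).
Normal n = (Station 7→Station 8) × (Station 7→Station 9) = (20088.1, 16414.2, 30246).
So ∂z/∂E = −n_x/n_z = −0.66416 and ∂z/∂N = −n_y/n_z = −0.54269.
Intercept c from Station 7: -174.7 + 377.24 + 147.07 = 349.61.
At (194, 858): z = −128.8 − 465.6 + 349.61 = -244.9 m.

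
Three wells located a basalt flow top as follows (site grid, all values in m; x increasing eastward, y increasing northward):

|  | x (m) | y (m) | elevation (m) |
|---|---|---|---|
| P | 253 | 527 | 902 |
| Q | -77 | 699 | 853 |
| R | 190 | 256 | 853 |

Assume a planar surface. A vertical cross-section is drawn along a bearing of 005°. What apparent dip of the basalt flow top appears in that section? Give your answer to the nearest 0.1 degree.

8.5°

Let the plane be z = a·x + b·y + c.
Q−P: −330a + 172b = −49;  R−P: −63a − 271b = −49.
Solving gives a = 0.21649, b = 0.13048.
Unit vector along 005° is (sin 5°, cos 5°) = (0.0872, 0.9962).
Slope in that direction = a·(0.0872) + b·(0.9962) = 0.14886.
Apparent dip = arctan|0.14886| = 8.5° (true dip is 14.2°, so apparent ≤ true as expected).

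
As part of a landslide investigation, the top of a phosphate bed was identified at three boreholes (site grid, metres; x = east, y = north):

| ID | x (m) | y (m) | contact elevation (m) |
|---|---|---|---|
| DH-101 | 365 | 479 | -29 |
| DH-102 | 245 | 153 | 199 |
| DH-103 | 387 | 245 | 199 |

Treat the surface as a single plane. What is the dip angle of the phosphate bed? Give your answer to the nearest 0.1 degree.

Two edge vectors: DH-101→DH-102 = (-120, -326, 228), DH-101→DH-103 = (22, -234, 228).
Normal n = (DH-101→DH-102) × (DH-101→DH-103) = (-20976, 32376, 35252).
So ∂z/∂x = −n_x/n_z = 0.59503 and ∂z/∂y = −n_y/n_z = −0.91842.
Gradient magnitude |∇z| = √(a² + b²) = √(0.35406 + 0.84349) = 1.09433.
True dip = arctan(1.09433) = 47.6°, dipping toward NNW (azimuth ≈ 327°).

47.6°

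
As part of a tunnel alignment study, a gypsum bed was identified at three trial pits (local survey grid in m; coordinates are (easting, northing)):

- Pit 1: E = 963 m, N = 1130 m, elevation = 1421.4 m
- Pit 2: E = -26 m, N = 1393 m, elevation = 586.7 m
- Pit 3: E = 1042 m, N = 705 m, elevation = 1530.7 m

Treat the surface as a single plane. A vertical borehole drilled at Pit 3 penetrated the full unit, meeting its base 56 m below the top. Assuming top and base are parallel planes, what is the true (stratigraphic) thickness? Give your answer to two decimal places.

43.25 m

Two edge vectors: Pit 1→Pit 2 = (-989, 263, -834.7), Pit 1→Pit 3 = (79, -425, 109.3).
Normal n = (Pit 1→Pit 2) × (Pit 1→Pit 3) = (-326001.6, 42156.4, 399548).
So ∂z/∂E = −n_x/n_z = 0.81593 and ∂z/∂N = −n_y/n_z = −0.10551.
|∇z| = √(a²+b²) = 0.82272, so dip δ = arctan(0.82272) = 39.44°.
True thickness = vertical thickness × cos δ = 56 × cos 39.44° = 43.25 m.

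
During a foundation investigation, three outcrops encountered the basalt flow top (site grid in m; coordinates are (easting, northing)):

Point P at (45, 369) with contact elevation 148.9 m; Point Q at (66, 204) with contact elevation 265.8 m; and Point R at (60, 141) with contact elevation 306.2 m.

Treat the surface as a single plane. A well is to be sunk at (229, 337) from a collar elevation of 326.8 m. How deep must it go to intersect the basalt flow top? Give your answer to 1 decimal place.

Let the plane be z = a·E + b·N + c.
Point Q−Point P: 21a − 165b = 116.9;  Point R−Point P: 15a − 228b = 157.3.
Solving gives a = 0.30208, b = −0.67004.
Then c = 148.9 − a·45 − b·369 = 382.55.
At (229, 337): z_contact = 69.18 − 225.80 + 382.55 = 225.92 m.
Depth below ground = 326.8 − 225.92 = 100.9 m.

100.9 m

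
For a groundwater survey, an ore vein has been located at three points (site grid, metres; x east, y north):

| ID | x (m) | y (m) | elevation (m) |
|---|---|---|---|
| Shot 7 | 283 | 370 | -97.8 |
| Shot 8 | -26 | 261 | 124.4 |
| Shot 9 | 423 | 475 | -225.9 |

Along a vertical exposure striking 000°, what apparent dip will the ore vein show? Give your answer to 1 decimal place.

26.3°

Let the plane be z = a·x + b·y + c.
Shot 8−Shot 7: −309a − 109b = 222.2;  Shot 9−Shot 7: 140a + 105b = −128.1.
Solving gives a = −0.54513, b = −0.49316.
Unit vector along 000° is (sin 0°, cos 0°) = (0.0000, 1.0000).
Slope in that direction = a·(0.0000) + b·(1.0000) = −0.49316.
Apparent dip = arctan|0.49316| = 26.3° (true dip is 36.3°, so apparent ≤ true as expected).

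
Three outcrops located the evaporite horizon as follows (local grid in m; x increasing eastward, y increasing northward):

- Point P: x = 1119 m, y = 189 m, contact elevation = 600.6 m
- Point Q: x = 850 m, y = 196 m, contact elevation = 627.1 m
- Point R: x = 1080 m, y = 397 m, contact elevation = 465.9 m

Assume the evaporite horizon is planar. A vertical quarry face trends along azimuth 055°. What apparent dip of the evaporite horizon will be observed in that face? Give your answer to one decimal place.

25.6°

Let the plane be z = a·x + b·y + c.
Point Q−Point P: −269a + 7b = 26.5;  Point R−Point P: −39a + 208b = −134.7.
Solving gives a = −0.11593, b = −0.66933.
Unit vector along 055° is (sin 55°, cos 55°) = (0.8192, 0.5736).
Slope in that direction = a·(0.8192) + b·(0.5736) = −0.47888.
Apparent dip = arctan|0.47888| = 25.6° (true dip is 34.2°, so apparent ≤ true as expected).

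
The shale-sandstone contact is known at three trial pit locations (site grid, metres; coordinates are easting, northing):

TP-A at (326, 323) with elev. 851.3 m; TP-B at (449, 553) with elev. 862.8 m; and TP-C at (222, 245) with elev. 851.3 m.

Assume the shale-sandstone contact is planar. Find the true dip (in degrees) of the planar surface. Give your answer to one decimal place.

6.0°

Let the plane be z = a·easting + b·northing + c.
TP-B−TP-A: 123a + 230b = 11.5;  TP-C−TP-A: −104a − 78b = 0.
Solving gives a = −0.06261, b = 0.08348.
Gradient magnitude |∇z| = √(a² + b²) = √(0.00392 + 0.00697) = 0.10436.
True dip = arctan(0.10436) = 6.0°, dipping toward SE (azimuth ≈ 143°).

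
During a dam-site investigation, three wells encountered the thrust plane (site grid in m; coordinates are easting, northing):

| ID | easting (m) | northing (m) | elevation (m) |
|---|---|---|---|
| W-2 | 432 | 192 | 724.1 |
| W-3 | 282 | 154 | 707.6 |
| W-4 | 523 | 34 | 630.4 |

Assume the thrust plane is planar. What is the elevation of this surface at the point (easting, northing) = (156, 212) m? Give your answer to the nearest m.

Two edge vectors: W-2→W-3 = (-150, -38, -16.5), W-2→W-4 = (91, -158, -93.7).
Normal n = (W-2→W-3) × (W-2→W-4) = (953.6, -15556.5, 27158).
So ∂z/∂easting = −n_x/n_z = −0.03511 and ∂z/∂northing = −n_y/n_z = 0.57281.
Intercept c from W-2: 724.1 + 15.17 − 109.98 = 629.29.
At (156, 212): z = −5.5 + 121.4 + 629.29 = 745.2 m.

745 m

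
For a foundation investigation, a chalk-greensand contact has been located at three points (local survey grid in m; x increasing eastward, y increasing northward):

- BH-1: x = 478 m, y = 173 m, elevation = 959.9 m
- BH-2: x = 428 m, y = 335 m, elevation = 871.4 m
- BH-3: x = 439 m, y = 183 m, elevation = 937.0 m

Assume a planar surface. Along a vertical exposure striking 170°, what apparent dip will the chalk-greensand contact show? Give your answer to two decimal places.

Let the plane be z = a·x + b·y + c.
BH-2−BH-1: −50a + 162b = −88.5;  BH-3−BH-1: −39a + 10b = −22.9.
Solving gives a = 0.48553, b = −0.39644.
Unit vector along 170° is (sin 170°, cos 170°) = (0.1736, -0.9848).
Slope in that direction = a·(0.1736) + b·(-0.9848) = 0.47473.
Apparent dip = arctan|0.47473| = 25.40° (true dip is 32.1°, so apparent ≤ true as expected).

25.40°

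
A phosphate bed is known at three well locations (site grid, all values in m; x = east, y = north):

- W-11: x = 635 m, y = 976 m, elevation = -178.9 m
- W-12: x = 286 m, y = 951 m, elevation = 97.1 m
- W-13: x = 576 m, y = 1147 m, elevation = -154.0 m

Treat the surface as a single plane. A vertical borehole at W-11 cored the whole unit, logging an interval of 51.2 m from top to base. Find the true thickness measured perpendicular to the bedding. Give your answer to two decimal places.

Two edge vectors: W-11→W-12 = (-349, -25, 276), W-11→W-13 = (-59, 171, 24.9).
Normal n = (W-11→W-12) × (W-11→W-13) = (-47818.5, -7593.9, -61154).
So ∂z/∂x = −n_x/n_z = −0.78194 and ∂z/∂y = −n_y/n_z = −0.12418.
|∇z| = √(a²+b²) = 0.79173, so dip δ = arctan(0.79173) = 38.37°.
True thickness = vertical thickness × cos δ = 51.2 × cos 38.37° = 40.14 m.

40.14 m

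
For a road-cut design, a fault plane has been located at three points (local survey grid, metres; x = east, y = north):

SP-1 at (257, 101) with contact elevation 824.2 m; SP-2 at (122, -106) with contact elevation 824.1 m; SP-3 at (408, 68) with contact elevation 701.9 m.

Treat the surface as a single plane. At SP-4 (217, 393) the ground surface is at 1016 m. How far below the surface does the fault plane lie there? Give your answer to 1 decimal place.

28.3 m

Two edge vectors: SP-1→SP-2 = (-135, -207, -0.1), SP-1→SP-3 = (151, -33, -122.3).
Normal n = (SP-1→SP-2) × (SP-1→SP-3) = (25312.8, -16525.6, 35712).
So ∂z/∂x = −n_x/n_z = −0.70880 and ∂z/∂y = −n_y/n_z = 0.46275.
Intercept c from SP-1: 824.2 + 182.16 − 46.74 = 959.63.
At (217, 393): z_contact = −153.81 + 181.86 + 959.63 = 987.67 m.
Depth below ground = 1016 − 987.67 = 28.3 m.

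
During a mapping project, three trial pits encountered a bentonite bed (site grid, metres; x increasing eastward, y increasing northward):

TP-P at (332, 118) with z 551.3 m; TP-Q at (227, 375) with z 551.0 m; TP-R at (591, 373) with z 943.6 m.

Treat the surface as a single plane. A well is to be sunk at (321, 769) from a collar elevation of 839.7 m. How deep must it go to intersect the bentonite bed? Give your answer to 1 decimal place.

13.5 m

Let the plane be z = a·x + b·y + c.
TP-Q−TP-P: −105a + 257b = −0.3;  TP-R−TP-P: 259a + 255b = 392.3.
Solving gives a = 1.08099, b = 0.44048.
Then c = 551.3 − a·332 − b·118 = 140.43.
At (321, 769): z_contact = 347.00 + 338.73 + 140.43 = 826.16 m.
Depth below ground = 839.7 − 826.16 = 13.5 m.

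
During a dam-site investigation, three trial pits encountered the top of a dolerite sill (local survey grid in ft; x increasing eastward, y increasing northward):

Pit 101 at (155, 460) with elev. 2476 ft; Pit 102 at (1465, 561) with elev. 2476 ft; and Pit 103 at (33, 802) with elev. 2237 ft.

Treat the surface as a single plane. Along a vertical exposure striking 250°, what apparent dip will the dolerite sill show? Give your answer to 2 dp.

10.39°

Two edge vectors: Pit 101→Pit 102 = (1310, 101, 0), Pit 101→Pit 103 = (-122, 342, -239).
Normal n = (Pit 101→Pit 102) × (Pit 101→Pit 103) = (-24139, 313090, 460342).
So ∂z/∂x = −n_x/n_z = 0.05244 and ∂z/∂y = −n_y/n_z = −0.68012.
Unit vector along 250° is (sin 250°, cos 250°) = (-0.9397, -0.3420).
Slope in that direction = a·(-0.9397) + b·(-0.3420) = 0.18334.
Apparent dip = arctan|0.18334| = 10.39° (true dip is 34.3°, so apparent ≤ true as expected).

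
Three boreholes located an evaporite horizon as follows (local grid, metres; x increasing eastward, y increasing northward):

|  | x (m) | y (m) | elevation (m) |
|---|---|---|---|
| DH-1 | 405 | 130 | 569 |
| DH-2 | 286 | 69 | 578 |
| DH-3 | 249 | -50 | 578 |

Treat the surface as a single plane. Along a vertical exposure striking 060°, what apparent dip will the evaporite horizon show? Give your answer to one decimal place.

Two edge vectors: DH-1→DH-2 = (-119, -61, 9), DH-1→DH-3 = (-156, -180, 9).
Normal n = (DH-1→DH-2) × (DH-1→DH-3) = (1071, -333, 11904).
So ∂z/∂x = −n_x/n_z = −0.08997 and ∂z/∂y = −n_y/n_z = 0.02797.
Unit vector along 060° is (sin 60°, cos 60°) = (0.8660, 0.5000).
Slope in that direction = a·(0.8660) + b·(0.5000) = −0.06393.
Apparent dip = arctan|0.06393| = 3.7° (true dip is 5.4°, so apparent ≤ true as expected).

3.7°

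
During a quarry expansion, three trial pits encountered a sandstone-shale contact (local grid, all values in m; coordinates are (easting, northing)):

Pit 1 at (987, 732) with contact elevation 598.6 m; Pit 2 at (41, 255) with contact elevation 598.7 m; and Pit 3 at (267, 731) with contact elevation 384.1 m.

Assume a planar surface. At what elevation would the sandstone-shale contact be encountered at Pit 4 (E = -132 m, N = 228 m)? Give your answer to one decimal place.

Let the plane be z = a·E + b·N + c.
Pit 2−Pit 1: −946a − 477b = 0.1;  Pit 3−Pit 1: −720a − 1b = −214.5.
Solving gives a = 0.29874, b = −0.59268.
Then c = 598.6 − a·987 − b·732 = 737.58.
At (-132, 228): z = −39.4 − 135.1 + 737.58 = 563.0 m.

563.0 m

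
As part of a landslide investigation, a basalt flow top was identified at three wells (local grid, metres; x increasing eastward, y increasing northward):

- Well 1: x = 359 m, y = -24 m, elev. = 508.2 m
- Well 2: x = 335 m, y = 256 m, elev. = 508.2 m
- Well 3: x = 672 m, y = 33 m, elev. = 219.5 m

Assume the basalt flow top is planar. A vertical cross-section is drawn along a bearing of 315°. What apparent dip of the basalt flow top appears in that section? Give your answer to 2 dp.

30.42°

Let the plane be z = a·x + b·y + c.
Well 2−Well 1: −24a + 280b = 0;  Well 3−Well 1: 313a + 57b = −288.7.
Solving gives a = −0.90819, b = −0.07784.
Unit vector along 315° is (sin 315°, cos 315°) = (-0.7071, 0.7071).
Slope in that direction = a·(-0.7071) + b·(0.7071) = 0.58714.
Apparent dip = arctan|0.58714| = 30.42° (true dip is 42.3°, so apparent ≤ true as expected).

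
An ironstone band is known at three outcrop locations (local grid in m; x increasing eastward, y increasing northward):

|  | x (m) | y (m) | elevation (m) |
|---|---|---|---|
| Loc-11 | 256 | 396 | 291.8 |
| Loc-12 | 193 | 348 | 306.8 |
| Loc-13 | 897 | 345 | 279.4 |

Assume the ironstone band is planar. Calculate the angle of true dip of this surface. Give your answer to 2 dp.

14.74°

Let the plane be z = a·x + b·y + c.
Loc-12−Loc-11: −63a − 48b = 15;  Loc-13−Loc-11: 641a − 51b = −12.4.
Solving gives a = −0.04003, b = −0.25996.
Gradient magnitude |∇z| = √(a² + b²) = √(0.00160 + 0.06758) = 0.26303.
True dip = arctan(0.26303) = 14.74°, dipping toward N (azimuth ≈ 009°).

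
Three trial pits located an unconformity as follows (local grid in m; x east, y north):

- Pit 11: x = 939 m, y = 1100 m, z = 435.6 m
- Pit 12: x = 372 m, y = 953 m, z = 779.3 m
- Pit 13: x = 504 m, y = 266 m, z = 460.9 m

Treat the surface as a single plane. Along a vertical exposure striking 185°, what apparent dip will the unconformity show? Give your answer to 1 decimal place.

15.1°

Two edge vectors: Pit 11→Pit 12 = (-567, -147, 343.7), Pit 11→Pit 13 = (-435, -834, 25.3).
Normal n = (Pit 11→Pit 12) × (Pit 11→Pit 13) = (282926.7, -135164.4, 408933).
So ∂z/∂x = −n_x/n_z = −0.69187 and ∂z/∂y = −n_y/n_z = 0.33053.
Unit vector along 185° is (sin 185°, cos 185°) = (-0.0872, -0.9962).
Slope in that direction = a·(-0.0872) + b·(-0.9962) = −0.26897.
Apparent dip = arctan|0.26897| = 15.1° (true dip is 37.5°, so apparent ≤ true as expected).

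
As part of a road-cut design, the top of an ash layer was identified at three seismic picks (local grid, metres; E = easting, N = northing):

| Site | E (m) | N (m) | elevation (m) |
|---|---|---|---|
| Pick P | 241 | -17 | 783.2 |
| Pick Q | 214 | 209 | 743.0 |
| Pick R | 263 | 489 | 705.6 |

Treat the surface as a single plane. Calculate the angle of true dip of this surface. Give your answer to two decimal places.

12.38°

Two edge vectors: Pick P→Pick Q = (-27, 226, -40.2), Pick P→Pick R = (22, 506, -77.6).
Normal n = (Pick P→Pick Q) × (Pick P→Pick R) = (2803.6, -2979.6, -18634).
So ∂z/∂E = −n_x/n_z = 0.15046 and ∂z/∂N = −n_y/n_z = −0.15990.
Gradient magnitude |∇z| = √(a² + b²) = √(0.02264 + 0.02557) = 0.21956.
True dip = arctan(0.21956) = 12.38°, dipping toward NW (azimuth ≈ 317°).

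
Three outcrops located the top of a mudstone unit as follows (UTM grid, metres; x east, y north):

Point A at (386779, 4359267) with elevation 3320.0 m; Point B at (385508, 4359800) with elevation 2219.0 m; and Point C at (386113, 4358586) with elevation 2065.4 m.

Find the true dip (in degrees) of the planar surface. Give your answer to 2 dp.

53.67°

Let the plane be z = a·x + b·y + c.
Point B−Point A: −1271a + 533b = −1101;  Point C−Point A: −666a − 681b = −1254.6.
Solving gives a = 1.16219, b = 0.70570.
Gradient magnitude |∇z| = √(a² + b²) = √(1.35068 + 0.49802) = 1.35967.
True dip = arctan(1.35967) = 53.67°, dipping toward WSW (azimuth ≈ 239°).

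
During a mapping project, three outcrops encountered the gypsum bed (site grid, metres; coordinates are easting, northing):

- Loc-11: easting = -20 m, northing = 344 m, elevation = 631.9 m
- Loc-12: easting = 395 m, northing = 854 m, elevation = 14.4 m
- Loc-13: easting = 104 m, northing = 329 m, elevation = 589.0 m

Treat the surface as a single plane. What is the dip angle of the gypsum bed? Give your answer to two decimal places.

Two edge vectors: Loc-11→Loc-12 = (415, 510, -617.5), Loc-11→Loc-13 = (124, -15, -42.9).
Normal n = (Loc-11→Loc-12) × (Loc-11→Loc-13) = (-31141.5, -58766.5, -69465).
So ∂z/∂easting = −n_x/n_z = −0.44830 and ∂z/∂northing = −n_y/n_z = −0.84599.
Gradient magnitude |∇z| = √(a² + b²) = √(0.20098 + 0.71569) = 0.95743.
True dip = arctan(0.95743) = 43.75°, dipping toward NNE (azimuth ≈ 028°).

43.75°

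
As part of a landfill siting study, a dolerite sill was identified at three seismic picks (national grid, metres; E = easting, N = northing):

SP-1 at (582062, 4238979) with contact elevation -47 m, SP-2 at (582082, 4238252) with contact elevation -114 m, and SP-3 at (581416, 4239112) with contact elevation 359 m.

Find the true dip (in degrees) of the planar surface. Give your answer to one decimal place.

31.7°

Let the plane be z = a·E + b·N + c.
SP-2−SP-1: 20a − 727b = −67;  SP-3−SP-1: −646a + 133b = 406.
Solving gives a = −0.61298, b = 0.07530.
Gradient magnitude |∇z| = √(a² + b²) = √(0.37575 + 0.00567) = 0.61759.
True dip = arctan(0.61759) = 31.7°, dipping toward E (azimuth ≈ 097°).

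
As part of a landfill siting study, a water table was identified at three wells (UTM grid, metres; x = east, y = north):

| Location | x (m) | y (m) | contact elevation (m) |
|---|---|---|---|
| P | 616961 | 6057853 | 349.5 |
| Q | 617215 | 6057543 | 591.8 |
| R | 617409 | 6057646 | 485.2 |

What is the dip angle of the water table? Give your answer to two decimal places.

40.81°

Let the plane be z = a·x + b·y + c.
Q−P: 254a − 310b = 242.3;  R−P: 448a − 207b = 135.7.
Solving gives a = −0.09373, b = −0.85841.
Gradient magnitude |∇z| = √(a² + b²) = √(0.00879 + 0.73687) = 0.86351.
True dip = arctan(0.86351) = 40.81°, dipping toward N (azimuth ≈ 006°).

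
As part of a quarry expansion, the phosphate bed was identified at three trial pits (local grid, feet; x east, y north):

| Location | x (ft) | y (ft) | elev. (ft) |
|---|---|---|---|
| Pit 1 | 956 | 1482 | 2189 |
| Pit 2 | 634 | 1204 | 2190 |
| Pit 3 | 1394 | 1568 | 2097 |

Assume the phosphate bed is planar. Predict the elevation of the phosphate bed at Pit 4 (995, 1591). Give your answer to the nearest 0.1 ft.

Two edge vectors: Pit 1→Pit 2 = (-322, -278, 1), Pit 1→Pit 3 = (438, 86, -92).
Normal n = (Pit 1→Pit 2) × (Pit 1→Pit 3) = (25490, -29186, 94072).
So ∂z/∂x = −n_x/n_z = −0.270963 and ∂z/∂y = −n_y/n_z = 0.310252.
Intercept c from Pit 1: 2189 + 259.04 − 459.79 = 1988.25.
At (995, 1591): z = −269.6 + 493.6 + 1988.25 = 2212.2 ft.

2212.2 ft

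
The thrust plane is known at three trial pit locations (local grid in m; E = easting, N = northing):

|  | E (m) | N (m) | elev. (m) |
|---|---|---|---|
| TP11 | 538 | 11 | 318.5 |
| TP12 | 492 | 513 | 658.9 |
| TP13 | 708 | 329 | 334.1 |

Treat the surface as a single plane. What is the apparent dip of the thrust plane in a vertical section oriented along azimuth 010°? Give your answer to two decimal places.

21.94°

Two edge vectors: TP11→TP12 = (-46, 502, 340.4), TP11→TP13 = (170, 318, 15.6).
Normal n = (TP11→TP12) × (TP11→TP13) = (-100416, 58585.6, -99968).
So ∂z/∂E = −n_x/n_z = −1.00448 and ∂z/∂N = −n_y/n_z = 0.58604.
Unit vector along 010° is (sin 10°, cos 10°) = (0.1736, 0.9848).
Slope in that direction = a·(0.1736) + b·(0.9848) = 0.40271.
Apparent dip = arctan|0.40271| = 21.94° (true dip is 49.3°, so apparent ≤ true as expected).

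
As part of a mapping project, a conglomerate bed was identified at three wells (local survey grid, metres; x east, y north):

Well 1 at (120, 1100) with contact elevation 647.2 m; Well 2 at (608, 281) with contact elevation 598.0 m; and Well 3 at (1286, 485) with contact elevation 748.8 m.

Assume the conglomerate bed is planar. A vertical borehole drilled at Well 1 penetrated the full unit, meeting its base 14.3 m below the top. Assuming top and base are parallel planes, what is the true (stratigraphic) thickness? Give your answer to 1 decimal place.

13.9 m

Two edge vectors: Well 1→Well 2 = (488, -819, -49.2), Well 1→Well 3 = (1166, -615, 101.6).
Normal n = (Well 1→Well 2) × (Well 1→Well 3) = (-113468.4, -106948, 654834).
So ∂z/∂x = −n_x/n_z = 0.17328 and ∂z/∂y = −n_y/n_z = 0.16332.
|∇z| = √(a²+b²) = 0.23812, so dip δ = arctan(0.23812) = 13.39°.
True thickness = vertical thickness × cos δ = 14.3 × cos 13.39° = 13.9 m.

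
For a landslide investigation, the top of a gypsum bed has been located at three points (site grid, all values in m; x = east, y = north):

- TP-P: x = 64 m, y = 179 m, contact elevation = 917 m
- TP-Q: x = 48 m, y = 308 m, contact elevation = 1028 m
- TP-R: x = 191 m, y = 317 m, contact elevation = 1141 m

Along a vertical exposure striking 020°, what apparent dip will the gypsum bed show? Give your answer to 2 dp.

48.83°

Two edge vectors: TP-P→TP-Q = (-16, 129, 111), TP-P→TP-R = (127, 138, 224).
Normal n = (TP-P→TP-Q) × (TP-P→TP-R) = (13578, 17681, -18591).
So ∂z/∂x = −n_x/n_z = 0.73035 and ∂z/∂y = −n_y/n_z = 0.95105.
Unit vector along 020° is (sin 20°, cos 20°) = (0.3420, 0.9397).
Slope in that direction = a·(0.3420) + b·(0.9397) = 1.14349.
Apparent dip = arctan|1.14349| = 48.83° (true dip is 50.2°, so apparent ≤ true as expected).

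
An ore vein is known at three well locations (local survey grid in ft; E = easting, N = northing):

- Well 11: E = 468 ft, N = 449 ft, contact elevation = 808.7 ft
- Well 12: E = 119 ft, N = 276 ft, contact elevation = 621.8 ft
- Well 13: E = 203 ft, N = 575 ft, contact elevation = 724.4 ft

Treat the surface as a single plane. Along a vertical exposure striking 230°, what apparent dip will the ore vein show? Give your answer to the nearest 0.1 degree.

25.1°

Let the plane be z = a·E + b·N + c.
Well 12−Well 11: −349a − 173b = −186.9;  Well 13−Well 11: −265a + 126b = −84.3.
Solving gives a = 0.42456, b = 0.22387.
Unit vector along 230° is (sin 230°, cos 230°) = (-0.7660, -0.6428).
Slope in that direction = a·(-0.7660) + b·(-0.6428) = −0.46913.
Apparent dip = arctan|0.46913| = 25.1° (true dip is 25.6°, so apparent ≤ true as expected).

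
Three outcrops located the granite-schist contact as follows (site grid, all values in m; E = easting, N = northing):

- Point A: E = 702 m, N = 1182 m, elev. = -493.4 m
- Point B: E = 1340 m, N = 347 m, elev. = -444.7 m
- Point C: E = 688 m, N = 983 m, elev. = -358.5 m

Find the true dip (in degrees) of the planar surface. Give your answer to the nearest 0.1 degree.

Let the plane be z = a·E + b·N + c.
Point B−Point A: 638a − 835b = 48.7;  Point C−Point A: −14a − 199b = 134.9.
Solving gives a = −0.74251, b = −0.62565.
Gradient magnitude |∇z| = √(a² + b²) = √(0.55132 + 0.39144) = 0.97096.
True dip = arctan(0.97096) = 44.2°, dipping toward NE (azimuth ≈ 050°).

44.2°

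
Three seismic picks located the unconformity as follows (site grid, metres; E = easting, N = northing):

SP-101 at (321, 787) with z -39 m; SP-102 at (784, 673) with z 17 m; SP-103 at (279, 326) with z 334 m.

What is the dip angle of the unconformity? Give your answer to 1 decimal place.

38.9°

Let the plane be z = a·E + b·N + c.
SP-102−SP-101: 463a − 114b = 56;  SP-103−SP-101: −42a − 461b = 373.
Solving gives a = −0.07655, b = −0.80214.
Gradient magnitude |∇z| = √(a² + b²) = √(0.00586 + 0.64342) = 0.80578.
True dip = arctan(0.80578) = 38.9°, dipping toward N (azimuth ≈ 005°).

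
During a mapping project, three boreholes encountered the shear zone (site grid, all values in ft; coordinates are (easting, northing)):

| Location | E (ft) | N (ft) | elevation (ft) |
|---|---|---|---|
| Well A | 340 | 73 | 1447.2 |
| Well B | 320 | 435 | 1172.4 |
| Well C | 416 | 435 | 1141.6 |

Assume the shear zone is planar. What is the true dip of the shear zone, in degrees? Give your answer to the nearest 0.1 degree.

Two edge vectors: Well A→Well B = (-20, 362, -274.8), Well A→Well C = (76, 362, -305.6).
Normal n = (Well A→Well B) × (Well A→Well C) = (-11149.6, -26996.8, -34752).
So ∂z/∂E = −n_x/n_z = −0.32083 and ∂z/∂N = −n_y/n_z = −0.77684.
Gradient magnitude |∇z| = √(a² + b²) = √(0.10293 + 0.60348) = 0.84049.
True dip = arctan(0.84049) = 40.0°, dipping toward NNE (azimuth ≈ 022°).

40.0°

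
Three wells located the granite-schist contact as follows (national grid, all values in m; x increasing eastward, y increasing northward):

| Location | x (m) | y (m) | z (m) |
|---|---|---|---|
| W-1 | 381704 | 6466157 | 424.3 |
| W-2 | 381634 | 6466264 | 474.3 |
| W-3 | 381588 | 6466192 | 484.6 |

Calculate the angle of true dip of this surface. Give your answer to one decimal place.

26.5°

Let the plane be z = a·x + b·y + c.
W-2−W-1: −70a + 107b = 50;  W-3−W-1: −116a + 35b = 60.3.
Solving gives a = −0.47200, b = 0.15850.
Gradient magnitude |∇z| = √(a² + b²) = √(0.22279 + 0.02512) = 0.49791.
True dip = arctan(0.49791) = 26.5°, dipping toward ESE (azimuth ≈ 109°).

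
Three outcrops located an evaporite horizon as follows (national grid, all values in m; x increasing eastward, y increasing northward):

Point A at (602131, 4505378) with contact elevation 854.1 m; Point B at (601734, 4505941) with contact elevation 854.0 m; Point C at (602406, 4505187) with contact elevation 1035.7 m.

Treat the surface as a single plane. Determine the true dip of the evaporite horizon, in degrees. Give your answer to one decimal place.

57.7°

Two edge vectors: Point A→Point B = (-397, 563, -0.1), Point A→Point C = (275, -191, 181.6).
Normal n = (Point A→Point B) × (Point A→Point C) = (102221.7, 72067.7, -78998).
So ∂z/∂x = −n_x/n_z = 1.29398 and ∂z/∂y = −n_y/n_z = 0.91227.
Gradient magnitude |∇z| = √(a² + b²) = √(1.67438 + 0.83224) = 1.58323.
True dip = arctan(1.58323) = 57.7°, dipping toward SW (azimuth ≈ 235°).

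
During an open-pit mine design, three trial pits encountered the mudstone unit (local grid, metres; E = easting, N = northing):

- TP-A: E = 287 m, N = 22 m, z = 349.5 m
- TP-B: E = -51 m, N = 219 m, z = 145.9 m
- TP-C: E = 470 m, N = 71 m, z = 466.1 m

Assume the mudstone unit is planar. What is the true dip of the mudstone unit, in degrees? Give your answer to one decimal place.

Two edge vectors: TP-A→TP-B = (-338, 197, -203.6), TP-A→TP-C = (183, 49, 116.6).
Normal n = (TP-A→TP-B) × (TP-A→TP-C) = (32946.6, 2152, -52613).
So ∂z/∂E = −n_x/n_z = 0.62621 and ∂z/∂N = −n_y/n_z = 0.04090.
Gradient magnitude |∇z| = √(a² + b²) = √(0.39213 + 0.00167) = 0.62754.
True dip = arctan(0.62754) = 32.1°, dipping toward W (azimuth ≈ 266°).

32.1°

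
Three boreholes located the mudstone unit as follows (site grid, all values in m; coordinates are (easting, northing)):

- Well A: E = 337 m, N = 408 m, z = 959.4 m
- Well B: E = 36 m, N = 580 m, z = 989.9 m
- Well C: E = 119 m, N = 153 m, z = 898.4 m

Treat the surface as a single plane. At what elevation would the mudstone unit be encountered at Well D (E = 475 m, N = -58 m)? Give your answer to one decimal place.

860.7 m

Let the plane be z = a·E + b·N + c.
Well B−Well A: −301a + 172b = 30.5;  Well C−Well A: −218a − 255b = −61.
Solving gives a = 0.02376, b = 0.21890.
Then c = 959.4 − a·337 − b·408 = 862.08.
At (475, -58): z = 11.3 − 12.7 + 862.08 = 860.7 m.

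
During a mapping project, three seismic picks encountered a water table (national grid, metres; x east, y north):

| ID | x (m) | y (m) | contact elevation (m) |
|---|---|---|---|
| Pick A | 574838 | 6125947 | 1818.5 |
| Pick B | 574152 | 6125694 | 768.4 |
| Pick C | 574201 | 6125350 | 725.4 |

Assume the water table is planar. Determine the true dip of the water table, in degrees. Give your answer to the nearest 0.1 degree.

Let the plane be z = a·x + b·y + c.
Pick B−Pick A: −686a − 253b = −1050.1;  Pick C−Pick A: −637a − 597b = −1093.1.
Solving gives a = 1.41056, b = 0.32592.
Gradient magnitude |∇z| = √(a² + b²) = √(1.98967 + 0.10623) = 1.44772.
True dip = arctan(1.44772) = 55.4°, dipping toward WSW (azimuth ≈ 257°).

55.4°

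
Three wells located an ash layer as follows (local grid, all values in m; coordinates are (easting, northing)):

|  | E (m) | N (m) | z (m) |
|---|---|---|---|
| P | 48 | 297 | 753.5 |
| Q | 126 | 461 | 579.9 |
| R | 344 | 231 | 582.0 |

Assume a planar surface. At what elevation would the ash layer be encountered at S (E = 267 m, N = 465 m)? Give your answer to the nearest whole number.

473 m

Two edge vectors: P→Q = (78, 164, -173.6), P→R = (296, -66, -171.5).
Normal n = (P→Q) × (P→R) = (-39583.6, -38008.6, -53692).
So ∂z/∂E = −n_x/n_z = −0.73723 and ∂z/∂N = −n_y/n_z = −0.70790.
Intercept c from P: 753.5 + 35.39 + 210.25 = 999.13.
At (267, 465): z = −196.8 − 329.2 + 999.13 = 473.1 m.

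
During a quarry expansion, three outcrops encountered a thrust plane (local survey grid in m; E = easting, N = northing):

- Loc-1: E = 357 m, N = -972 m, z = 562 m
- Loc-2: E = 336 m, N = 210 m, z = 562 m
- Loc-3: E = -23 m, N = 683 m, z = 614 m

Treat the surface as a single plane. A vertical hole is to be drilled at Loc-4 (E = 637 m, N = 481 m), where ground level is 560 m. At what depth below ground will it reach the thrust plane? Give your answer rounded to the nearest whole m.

43 m

Let the plane be z = a·E + b·N + c.
Loc-2−Loc-1: −21a + 1182b = 0;  Loc-3−Loc-1: −380a + 1655b = 52.
Solving gives a = −0.14832, b = −0.00264.
Then c = 562 − a·357 − b·-972 = 612.39.
At (637, 481): z_contact = −94.5 − 1.3 + 612.39 = 516.6 m.
Depth below ground = 560 − 516.6 = 43 m.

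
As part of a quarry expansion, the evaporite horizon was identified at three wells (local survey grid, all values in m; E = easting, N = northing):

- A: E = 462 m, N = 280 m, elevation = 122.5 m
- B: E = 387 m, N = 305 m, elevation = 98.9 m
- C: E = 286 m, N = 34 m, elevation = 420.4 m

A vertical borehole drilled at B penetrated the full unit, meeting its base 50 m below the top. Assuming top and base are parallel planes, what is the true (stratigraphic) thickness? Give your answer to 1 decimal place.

Let the plane be z = a·E + b·N + c.
B−A: −75a + 25b = −23.6;  C−A: −176a − 246b = 297.9.
Solving gives a = −0.07186, b = −1.15957.
|∇z| = √(a²+b²) = 1.16179, so dip δ = arctan(1.16179) = 49.28°.
True thickness = vertical thickness × cos δ = 50 × cos 49.28° = 32.6 m.

32.6 m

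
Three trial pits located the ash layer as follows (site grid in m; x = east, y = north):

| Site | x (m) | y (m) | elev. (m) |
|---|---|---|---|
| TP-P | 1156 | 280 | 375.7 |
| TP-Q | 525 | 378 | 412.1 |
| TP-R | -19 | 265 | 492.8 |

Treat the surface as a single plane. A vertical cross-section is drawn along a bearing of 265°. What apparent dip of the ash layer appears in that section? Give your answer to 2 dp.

Two edge vectors: TP-P→TP-Q = (-631, 98, 36.4), TP-P→TP-R = (-1175, -15, 117.1).
Normal n = (TP-P→TP-Q) × (TP-P→TP-R) = (12021.8, 31120.1, 124615).
So ∂z/∂x = −n_x/n_z = −0.09647 and ∂z/∂y = −n_y/n_z = −0.24973.
Unit vector along 265° is (sin 265°, cos 265°) = (-0.9962, -0.0872).
Slope in that direction = a·(-0.9962) + b·(-0.0872) = 0.11787.
Apparent dip = arctan|0.11787| = 6.72° (true dip is 15.0°, so apparent ≤ true as expected).

6.72°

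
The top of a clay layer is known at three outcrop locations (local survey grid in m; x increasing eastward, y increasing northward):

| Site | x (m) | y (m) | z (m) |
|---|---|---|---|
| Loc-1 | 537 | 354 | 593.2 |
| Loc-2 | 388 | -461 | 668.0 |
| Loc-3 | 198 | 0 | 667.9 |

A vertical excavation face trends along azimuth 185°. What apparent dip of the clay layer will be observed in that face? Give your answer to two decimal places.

4.39°

Let the plane be z = a·x + b·y + c.
Loc-2−Loc-1: −149a − 815b = 74.8;  Loc-3−Loc-1: −339a − 354b = 74.7.
Solving gives a = −0.15389, b = −0.06364.
Unit vector along 185° is (sin 185°, cos 185°) = (-0.0872, -0.9962).
Slope in that direction = a·(-0.0872) + b·(-0.9962) = 0.07681.
Apparent dip = arctan|0.07681| = 4.39° (true dip is 9.5°, so apparent ≤ true as expected).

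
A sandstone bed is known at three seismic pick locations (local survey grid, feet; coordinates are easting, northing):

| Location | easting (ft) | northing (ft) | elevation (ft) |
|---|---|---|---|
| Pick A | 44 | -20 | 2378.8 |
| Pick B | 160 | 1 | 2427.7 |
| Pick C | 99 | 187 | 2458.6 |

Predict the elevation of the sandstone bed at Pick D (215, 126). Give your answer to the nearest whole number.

2484 ft

Let the plane be z = a·easting + b·northing + c.
Pick B−Pick A: 116a + 21b = 48.9;  Pick C−Pick A: 55a + 207b = 79.8.
Solving gives a = 0.36954, b = 0.28732.
Then c = 2378.8 − a·44 − b·-20 = 2368.29.
At (215, 126): z = 79.5 + 36.2 + 2368.29 = 2483.9 ft.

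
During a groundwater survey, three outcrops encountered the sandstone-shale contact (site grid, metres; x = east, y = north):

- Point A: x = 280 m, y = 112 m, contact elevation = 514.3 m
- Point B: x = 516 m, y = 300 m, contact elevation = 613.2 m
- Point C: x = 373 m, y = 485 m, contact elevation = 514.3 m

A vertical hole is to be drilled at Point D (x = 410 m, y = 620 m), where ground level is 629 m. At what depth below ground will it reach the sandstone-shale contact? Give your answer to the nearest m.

Let the plane be z = a·x + b·y + c.
Point B−Point A: 236a + 188b = 98.9;  Point C−Point A: 93a + 373b = 0.
Solving gives a = 0.52293, b = −0.13038.
Then c = 514.3 − a·280 − b·112 = 382.48.
At (410, 620): z_contact = 214.4 − 80.8 + 382.48 = 516.0 m.
Depth below ground = 629 − 516.0 = 113 m.

113 m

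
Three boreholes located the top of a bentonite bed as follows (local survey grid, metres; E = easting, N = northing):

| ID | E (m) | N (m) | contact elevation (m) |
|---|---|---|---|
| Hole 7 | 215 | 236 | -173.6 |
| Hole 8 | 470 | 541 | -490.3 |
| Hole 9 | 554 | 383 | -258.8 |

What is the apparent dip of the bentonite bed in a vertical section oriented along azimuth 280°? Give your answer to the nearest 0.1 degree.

Let the plane be z = a·E + b·N + c.
Hole 8−Hole 7: 255a + 305b = −316.7;  Hole 9−Hole 7: 339a + 147b = −85.2.
Solving gives a = 0.31208, b = −1.29928.
Unit vector along 280° is (sin 280°, cos 280°) = (-0.9848, 0.1736).
Slope in that direction = a·(-0.9848) + b·(0.1736) = −0.53295.
Apparent dip = arctan|0.53295| = 28.1° (true dip is 53.2°, so apparent ≤ true as expected).

28.1°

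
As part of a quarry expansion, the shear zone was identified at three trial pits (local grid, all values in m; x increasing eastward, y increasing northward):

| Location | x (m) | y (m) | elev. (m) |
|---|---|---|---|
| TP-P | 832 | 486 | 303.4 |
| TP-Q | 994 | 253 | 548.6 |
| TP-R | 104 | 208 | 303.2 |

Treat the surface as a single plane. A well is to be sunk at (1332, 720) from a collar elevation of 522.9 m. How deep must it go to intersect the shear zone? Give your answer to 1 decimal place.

255.2 m

Two edge vectors: TP-P→TP-Q = (162, -233, 245.2), TP-P→TP-R = (-728, -278, -0.2).
Normal n = (TP-P→TP-Q) × (TP-P→TP-R) = (68212.2, -178473.2, -214660).
So ∂z/∂x = −n_x/n_z = 0.317769 and ∂z/∂y = −n_y/n_z = −0.831423.
Intercept c from TP-P: 303.4 − 264.38 + 404.07 = 443.09.
At (1332, 720): z_contact = 423.27 − 598.62 + 443.09 = 267.73 m.
Depth below ground = 522.9 − 267.73 = 255.2 m.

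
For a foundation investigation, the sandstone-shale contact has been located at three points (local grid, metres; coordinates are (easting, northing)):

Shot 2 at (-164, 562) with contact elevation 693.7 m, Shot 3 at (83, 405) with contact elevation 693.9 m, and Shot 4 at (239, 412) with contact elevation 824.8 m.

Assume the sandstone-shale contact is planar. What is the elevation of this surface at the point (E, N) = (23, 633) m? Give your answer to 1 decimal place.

Let the plane be z = a·E + b·N + c.
Shot 3−Shot 2: 247a − 157b = 0.2;  Shot 4−Shot 2: 403a − 150b = 131.1.
Solving gives a = 0.78383, b = 1.23188.
Then c = 693.7 − a·-164 − b·562 = 129.93.
At (23, 633): z = 18.0 + 779.8 + 129.93 = 927.7 m.

927.7 m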